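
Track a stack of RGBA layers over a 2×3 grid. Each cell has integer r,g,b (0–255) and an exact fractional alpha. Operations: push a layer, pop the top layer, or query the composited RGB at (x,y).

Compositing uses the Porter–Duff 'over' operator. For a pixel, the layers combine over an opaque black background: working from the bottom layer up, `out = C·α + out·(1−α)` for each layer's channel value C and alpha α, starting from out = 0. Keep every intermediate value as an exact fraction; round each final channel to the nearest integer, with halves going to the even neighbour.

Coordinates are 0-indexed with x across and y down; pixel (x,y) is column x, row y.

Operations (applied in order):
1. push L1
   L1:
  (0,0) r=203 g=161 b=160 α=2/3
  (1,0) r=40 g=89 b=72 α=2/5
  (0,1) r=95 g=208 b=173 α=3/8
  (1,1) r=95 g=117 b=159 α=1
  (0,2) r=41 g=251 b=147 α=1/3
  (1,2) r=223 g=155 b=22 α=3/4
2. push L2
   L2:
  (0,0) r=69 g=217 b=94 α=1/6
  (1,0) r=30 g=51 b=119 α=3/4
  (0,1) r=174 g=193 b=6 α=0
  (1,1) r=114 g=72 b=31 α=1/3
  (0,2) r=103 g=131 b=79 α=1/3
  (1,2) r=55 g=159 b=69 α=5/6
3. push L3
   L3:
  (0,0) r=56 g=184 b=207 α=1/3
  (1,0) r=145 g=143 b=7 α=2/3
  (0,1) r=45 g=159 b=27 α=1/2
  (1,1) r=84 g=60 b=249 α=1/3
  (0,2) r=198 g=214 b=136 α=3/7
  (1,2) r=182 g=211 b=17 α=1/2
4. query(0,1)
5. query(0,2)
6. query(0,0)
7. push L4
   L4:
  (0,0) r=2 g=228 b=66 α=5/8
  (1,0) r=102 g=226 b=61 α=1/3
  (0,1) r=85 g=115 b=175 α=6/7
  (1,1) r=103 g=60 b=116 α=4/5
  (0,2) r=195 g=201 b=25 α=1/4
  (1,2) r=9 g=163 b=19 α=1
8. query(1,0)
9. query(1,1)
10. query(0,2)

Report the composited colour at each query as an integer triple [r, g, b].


at x=0,y=1 over L1,L2,L3:
L1 α=3/8: [285/8, 78, 519/8]
L2 α=0: [285/8, 78, 519/8]
L3 α=1/2: [645/16, 237/2, 735/16]
rounded: [40, 118, 46]

query (0,2) [L1,L2,L3] — begin 0,0,0
after L1 α=1/3: [41/3, 251/3, 49]
after L2 α=1/3: [391/9, 895/9, 59]
after L3 α=3/7: [6910/63, 9358/63, 92]
= [110, 149, 92]

(0,0) stack=L1,L2,L3; from [0,0,0]:
L1 α=2/3: [406/3, 322/3, 320/3]
L2 α=1/6: [2237/18, 2261/18, 941/9]
L3 α=1/3: [2741/27, 3917/27, 3745/27]
= [102, 145, 139]

(1,0) stack=L1,L2,L3,L4; from [0,0,0]:
L1 α=2/5: [16, 178/5, 144/5]
L2 α=3/4: [53/2, 943/20, 1929/20]
L3 α=2/3: [211/2, 2221/20, 2209/60]
L4 α=1/3: [313/3, 4481/30, 4039/90]
rounded: [104, 149, 45]

at x=1,y=1 over L1,L2,L3,L4:
after L1 α=1: [95, 117, 159]
after L2 α=1/3: [304/3, 102, 349/3]
after L3 α=1/3: [860/9, 88, 1445/9]
after L4 α=4/5: [4568/45, 328/5, 5621/45]
rounded: [102, 66, 125]

(0,2) stack=L1,L2,L3,L4; from [0,0,0]:
after L1 α=1/3: [41/3, 251/3, 49]
after L2 α=1/3: [391/9, 895/9, 59]
after L3 α=3/7: [6910/63, 9358/63, 92]
after L4 α=1/4: [11005/84, 13579/84, 301/4]
rounded: [131, 162, 75]


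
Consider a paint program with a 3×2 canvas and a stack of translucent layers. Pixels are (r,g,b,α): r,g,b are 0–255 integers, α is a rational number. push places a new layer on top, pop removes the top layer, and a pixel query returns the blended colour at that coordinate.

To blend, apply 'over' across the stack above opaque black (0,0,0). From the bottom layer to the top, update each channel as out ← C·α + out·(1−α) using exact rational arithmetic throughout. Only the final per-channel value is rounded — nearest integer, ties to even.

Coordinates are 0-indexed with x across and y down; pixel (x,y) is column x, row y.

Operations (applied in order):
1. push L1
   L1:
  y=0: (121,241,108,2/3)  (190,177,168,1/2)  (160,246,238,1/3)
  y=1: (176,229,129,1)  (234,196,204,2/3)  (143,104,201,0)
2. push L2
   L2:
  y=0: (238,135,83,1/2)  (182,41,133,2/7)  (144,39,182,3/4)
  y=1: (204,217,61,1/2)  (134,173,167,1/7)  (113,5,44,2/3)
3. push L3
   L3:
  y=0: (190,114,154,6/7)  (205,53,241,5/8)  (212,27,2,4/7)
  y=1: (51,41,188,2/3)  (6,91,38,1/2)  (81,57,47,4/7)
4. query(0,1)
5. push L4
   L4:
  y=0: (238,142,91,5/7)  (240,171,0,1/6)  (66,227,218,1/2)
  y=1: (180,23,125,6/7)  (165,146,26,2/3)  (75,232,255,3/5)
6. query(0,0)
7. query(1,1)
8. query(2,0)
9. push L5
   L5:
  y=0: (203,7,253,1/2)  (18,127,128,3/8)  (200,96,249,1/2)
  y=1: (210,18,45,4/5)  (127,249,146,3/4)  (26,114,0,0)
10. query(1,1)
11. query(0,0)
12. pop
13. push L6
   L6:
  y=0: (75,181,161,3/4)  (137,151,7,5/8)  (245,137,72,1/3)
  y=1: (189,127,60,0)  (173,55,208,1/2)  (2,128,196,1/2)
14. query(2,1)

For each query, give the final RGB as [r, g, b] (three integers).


query (0,1) [L1,L2,L3] — begin 0,0,0
L1 α=1: [176, 229, 129]
L2 α=1/2: [190, 223, 95]
L3 α=2/3: [292/3, 305/3, 157]
→ [97, 102, 157]

(0,0) stack=L1,L2,L3,L4; from [0,0,0]:
after L1 α=2/3: [242/3, 482/3, 72]
after L2 α=1/2: [478/3, 887/6, 155/2]
after L3 α=6/7: [3898/21, 713/6, 2003/14]
after L4 α=5/7: [32786/147, 2843/21, 5188/49]
rounded: [223, 135, 106]

(1,1) stack=L1,L2,L3,L4; from [0,0,0]:
+L1 (α=2/3) → [156, 392/3, 136]
+L2 (α=1/7) → [1070/7, 957/7, 983/7]
+L3 (α=1/2) → [556/7, 797/7, 1249/14]
+L4 (α=2/3) → [2866/21, 947/7, 659/14]
= [136, 135, 47]

(2,0) stack=L1,L2,L3,L4; from [0,0,0]:
L1 α=1/3: [160/3, 82, 238/3]
L2 α=3/4: [364/3, 199/4, 469/3]
L3 α=4/7: [1212/7, 147/4, 477/7]
L4 α=1/2: [837/7, 1055/8, 2003/14]
rounded: [120, 132, 143]

query (1,1) [L1,L2,L3,L4,L5] — begin 0,0,0
+L1 (α=2/3) → [156, 392/3, 136]
+L2 (α=1/7) → [1070/7, 957/7, 983/7]
+L3 (α=1/2) → [556/7, 797/7, 1249/14]
+L4 (α=2/3) → [2866/21, 947/7, 659/14]
+L5 (α=3/4) → [10867/84, 1544/7, 6791/56]
→ [129, 221, 121]

(0,0) stack=L1,L2,L3,L4,L5; from [0,0,0]:
after L1 α=2/3: [242/3, 482/3, 72]
after L2 α=1/2: [478/3, 887/6, 155/2]
after L3 α=6/7: [3898/21, 713/6, 2003/14]
after L4 α=5/7: [32786/147, 2843/21, 5188/49]
after L5 α=1/2: [62627/294, 1495/21, 17585/98]
= [213, 71, 179]

query (2,1) [L1,L2,L3,L4,L6] — begin 0,0,0
+L1 (α=0) → [0, 0, 0]
+L2 (α=2/3) → [226/3, 10/3, 88/3]
+L3 (α=4/7) → [550/7, 34, 276/7]
+L4 (α=3/5) → [535/7, 764/5, 5907/35]
+L6 (α=1/2) → [549/14, 702/5, 12767/70]
rounded: [39, 140, 182]


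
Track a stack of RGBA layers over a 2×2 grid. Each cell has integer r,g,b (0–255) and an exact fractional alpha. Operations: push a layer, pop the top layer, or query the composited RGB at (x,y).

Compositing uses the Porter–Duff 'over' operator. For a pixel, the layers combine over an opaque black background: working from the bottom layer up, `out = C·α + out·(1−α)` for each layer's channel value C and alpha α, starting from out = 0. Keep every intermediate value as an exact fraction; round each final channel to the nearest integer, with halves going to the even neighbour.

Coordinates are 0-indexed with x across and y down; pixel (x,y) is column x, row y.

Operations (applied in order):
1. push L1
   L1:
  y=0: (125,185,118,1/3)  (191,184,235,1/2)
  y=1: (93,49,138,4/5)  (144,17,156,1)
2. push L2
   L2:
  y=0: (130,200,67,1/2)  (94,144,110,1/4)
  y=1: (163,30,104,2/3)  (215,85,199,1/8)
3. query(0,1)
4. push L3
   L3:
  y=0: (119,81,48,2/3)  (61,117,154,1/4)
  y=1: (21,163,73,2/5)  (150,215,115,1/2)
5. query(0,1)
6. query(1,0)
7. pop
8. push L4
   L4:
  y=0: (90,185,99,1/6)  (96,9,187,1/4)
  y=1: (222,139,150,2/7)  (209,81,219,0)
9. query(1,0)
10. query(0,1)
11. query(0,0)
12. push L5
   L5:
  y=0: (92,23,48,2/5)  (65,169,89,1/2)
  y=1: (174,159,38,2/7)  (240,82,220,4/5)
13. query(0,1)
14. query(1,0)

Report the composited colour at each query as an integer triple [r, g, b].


(0,1) stack=L1,L2; from [0,0,0]:
after L1 α=4/5: [372/5, 196/5, 552/5]
after L2 α=2/3: [2002/15, 496/15, 1592/15]
rounded: [133, 33, 106]

at x=0,y=1 over L1,L2,L3:
L1 α=4/5: [372/5, 196/5, 552/5]
L2 α=2/3: [2002/15, 496/15, 1592/15]
L3 α=2/5: [2212/25, 2126/25, 2322/25]
rounded: [88, 85, 93]

at x=1,y=0 over L1,L2,L3:
L1 α=1/2: [191/2, 92, 235/2]
L2 α=1/4: [761/8, 105, 925/8]
L3 α=1/4: [2771/32, 108, 4007/32]
= [87, 108, 125]

(1,0) stack=L1,L2,L4; from [0,0,0]:
L1 α=1/2: [191/2, 92, 235/2]
L2 α=1/4: [761/8, 105, 925/8]
L4 α=1/4: [3051/32, 81, 4271/32]
→ [95, 81, 133]

at x=0,y=1 over L1,L2,L4:
after L1 α=4/5: [372/5, 196/5, 552/5]
after L2 α=2/3: [2002/15, 496/15, 1592/15]
after L4 α=2/7: [3334/21, 190/3, 356/3]
rounded: [159, 63, 119]

(0,0) stack=L1,L2,L4; from [0,0,0]:
+L1 (α=1/3) → [125/3, 185/3, 118/3]
+L2 (α=1/2) → [515/6, 785/6, 319/6]
+L4 (α=1/6) → [3115/36, 5035/36, 2189/36]
→ [87, 140, 61]

query (0,1) [L1,L2,L4,L5] — begin 0,0,0
+L1 (α=4/5) → [372/5, 196/5, 552/5]
+L2 (α=2/3) → [2002/15, 496/15, 1592/15]
+L4 (α=2/7) → [3334/21, 190/3, 356/3]
+L5 (α=2/7) → [23978/147, 272/3, 2008/21]
rounded: [163, 91, 96]

query (1,0) [L1,L2,L4,L5] — begin 0,0,0
+L1 (α=1/2) → [191/2, 92, 235/2]
+L2 (α=1/4) → [761/8, 105, 925/8]
+L4 (α=1/4) → [3051/32, 81, 4271/32]
+L5 (α=1/2) → [5131/64, 125, 7119/64]
= [80, 125, 111]


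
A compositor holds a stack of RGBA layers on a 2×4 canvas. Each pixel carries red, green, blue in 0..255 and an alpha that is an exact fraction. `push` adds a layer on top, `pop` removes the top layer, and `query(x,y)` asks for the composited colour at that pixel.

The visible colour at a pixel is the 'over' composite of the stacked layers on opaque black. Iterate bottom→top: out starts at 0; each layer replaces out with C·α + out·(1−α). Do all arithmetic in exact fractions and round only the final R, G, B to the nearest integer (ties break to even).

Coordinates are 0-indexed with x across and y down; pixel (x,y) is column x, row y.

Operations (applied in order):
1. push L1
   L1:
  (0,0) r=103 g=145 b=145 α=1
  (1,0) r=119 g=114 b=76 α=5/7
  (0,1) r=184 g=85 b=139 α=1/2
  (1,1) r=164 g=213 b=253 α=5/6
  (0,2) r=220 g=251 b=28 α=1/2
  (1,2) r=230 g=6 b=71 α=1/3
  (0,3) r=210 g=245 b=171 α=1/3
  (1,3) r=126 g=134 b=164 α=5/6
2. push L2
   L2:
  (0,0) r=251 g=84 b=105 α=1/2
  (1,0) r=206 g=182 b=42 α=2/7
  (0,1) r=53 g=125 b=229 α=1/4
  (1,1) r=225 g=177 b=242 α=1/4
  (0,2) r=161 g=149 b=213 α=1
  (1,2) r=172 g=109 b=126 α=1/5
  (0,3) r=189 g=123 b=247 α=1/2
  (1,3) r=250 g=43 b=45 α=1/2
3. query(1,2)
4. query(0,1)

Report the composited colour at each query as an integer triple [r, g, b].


at x=1,y=2 over L1,L2:
+L1 (α=1/3) → [230/3, 2, 71/3]
+L2 (α=1/5) → [1436/15, 117/5, 662/15]
rounded: [96, 23, 44]

query (0,1) [L1,L2] — begin 0,0,0
after L1 α=1/2: [92, 85/2, 139/2]
after L2 α=1/4: [329/4, 505/8, 875/8]
= [82, 63, 109]


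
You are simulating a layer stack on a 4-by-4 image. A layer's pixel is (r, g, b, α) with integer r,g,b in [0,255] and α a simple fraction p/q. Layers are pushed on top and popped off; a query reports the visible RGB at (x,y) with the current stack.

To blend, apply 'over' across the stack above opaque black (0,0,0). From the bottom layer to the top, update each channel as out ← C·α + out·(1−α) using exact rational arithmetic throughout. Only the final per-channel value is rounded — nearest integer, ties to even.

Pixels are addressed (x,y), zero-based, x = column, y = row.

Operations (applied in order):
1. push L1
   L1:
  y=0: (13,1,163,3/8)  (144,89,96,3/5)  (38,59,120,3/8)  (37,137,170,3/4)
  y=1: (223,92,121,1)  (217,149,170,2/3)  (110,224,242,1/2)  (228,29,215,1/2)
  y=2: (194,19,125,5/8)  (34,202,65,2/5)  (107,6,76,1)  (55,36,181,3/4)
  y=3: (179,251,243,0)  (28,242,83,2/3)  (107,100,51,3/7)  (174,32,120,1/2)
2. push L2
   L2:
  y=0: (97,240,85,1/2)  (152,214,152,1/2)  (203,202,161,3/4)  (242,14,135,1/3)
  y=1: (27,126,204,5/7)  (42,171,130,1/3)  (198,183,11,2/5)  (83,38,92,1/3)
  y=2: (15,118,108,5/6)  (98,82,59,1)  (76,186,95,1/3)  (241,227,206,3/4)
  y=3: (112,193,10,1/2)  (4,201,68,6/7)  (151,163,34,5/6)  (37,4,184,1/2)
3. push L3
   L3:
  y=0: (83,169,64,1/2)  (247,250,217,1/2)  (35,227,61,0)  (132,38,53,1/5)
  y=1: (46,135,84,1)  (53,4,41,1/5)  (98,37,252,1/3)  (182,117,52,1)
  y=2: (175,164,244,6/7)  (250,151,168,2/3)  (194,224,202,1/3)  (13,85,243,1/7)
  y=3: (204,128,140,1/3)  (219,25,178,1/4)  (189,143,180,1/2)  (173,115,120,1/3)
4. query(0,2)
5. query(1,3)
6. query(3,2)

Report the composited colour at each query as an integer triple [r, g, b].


at x=0,y=2 over L1,L2,L3:
after L1 α=5/8: [485/4, 95/8, 625/8]
after L2 α=5/6: [785/24, 1605/16, 4945/48]
after L3 α=6/7: [25985/168, 17349/112, 75217/336]
= [155, 155, 224]

query (1,3) [L1,L2,L3] — begin 0,0,0
+L1 (α=2/3) → [56/3, 484/3, 166/3]
+L2 (α=6/7) → [128/21, 586/3, 1390/21]
+L3 (α=1/4) → [1661/28, 611/4, 659/7]
→ [59, 153, 94]

(3,2) stack=L1,L2,L3; from [0,0,0]:
L1 α=3/4: [165/4, 27, 543/4]
L2 α=3/4: [3057/16, 177, 3015/16]
L3 α=1/7: [1325/8, 1147/7, 10989/56]
→ [166, 164, 196]


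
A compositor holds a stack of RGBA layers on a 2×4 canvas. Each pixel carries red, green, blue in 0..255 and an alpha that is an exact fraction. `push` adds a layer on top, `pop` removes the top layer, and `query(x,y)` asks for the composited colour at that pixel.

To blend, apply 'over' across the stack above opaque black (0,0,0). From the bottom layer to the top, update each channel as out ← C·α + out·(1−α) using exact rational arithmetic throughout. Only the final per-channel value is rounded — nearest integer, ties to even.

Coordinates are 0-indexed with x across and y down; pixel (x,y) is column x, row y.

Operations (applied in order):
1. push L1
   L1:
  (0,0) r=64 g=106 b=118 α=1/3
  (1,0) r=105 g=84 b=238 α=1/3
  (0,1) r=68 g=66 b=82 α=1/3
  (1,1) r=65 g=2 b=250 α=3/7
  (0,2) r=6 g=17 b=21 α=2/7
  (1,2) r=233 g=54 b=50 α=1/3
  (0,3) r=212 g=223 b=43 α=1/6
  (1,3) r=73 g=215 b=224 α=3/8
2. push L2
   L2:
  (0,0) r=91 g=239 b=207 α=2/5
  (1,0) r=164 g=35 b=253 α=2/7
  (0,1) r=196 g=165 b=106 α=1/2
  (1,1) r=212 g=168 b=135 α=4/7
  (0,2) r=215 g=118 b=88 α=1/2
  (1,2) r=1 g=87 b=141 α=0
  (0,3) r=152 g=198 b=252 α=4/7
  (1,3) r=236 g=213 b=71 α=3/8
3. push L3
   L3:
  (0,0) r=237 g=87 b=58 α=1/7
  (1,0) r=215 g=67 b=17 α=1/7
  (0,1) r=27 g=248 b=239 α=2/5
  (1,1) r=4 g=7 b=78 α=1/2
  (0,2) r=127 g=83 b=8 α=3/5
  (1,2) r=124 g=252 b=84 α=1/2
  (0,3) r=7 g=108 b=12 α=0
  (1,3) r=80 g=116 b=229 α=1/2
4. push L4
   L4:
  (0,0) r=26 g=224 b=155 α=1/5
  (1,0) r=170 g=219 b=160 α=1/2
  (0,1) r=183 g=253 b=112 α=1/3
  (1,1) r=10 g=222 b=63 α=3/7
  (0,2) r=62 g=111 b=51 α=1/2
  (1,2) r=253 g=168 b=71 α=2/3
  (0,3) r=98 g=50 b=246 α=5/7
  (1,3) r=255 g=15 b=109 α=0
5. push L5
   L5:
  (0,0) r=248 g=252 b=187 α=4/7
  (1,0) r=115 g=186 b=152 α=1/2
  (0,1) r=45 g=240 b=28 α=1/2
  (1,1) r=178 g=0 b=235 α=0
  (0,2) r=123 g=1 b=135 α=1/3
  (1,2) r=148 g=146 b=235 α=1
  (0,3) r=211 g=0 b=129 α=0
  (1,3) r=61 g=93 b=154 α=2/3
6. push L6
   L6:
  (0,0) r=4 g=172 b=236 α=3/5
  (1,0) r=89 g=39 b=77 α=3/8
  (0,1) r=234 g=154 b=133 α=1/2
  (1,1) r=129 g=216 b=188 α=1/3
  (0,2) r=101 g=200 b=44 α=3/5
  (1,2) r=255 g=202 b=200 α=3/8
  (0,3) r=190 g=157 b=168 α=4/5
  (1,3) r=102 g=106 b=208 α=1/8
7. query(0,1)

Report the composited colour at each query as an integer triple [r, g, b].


query (0,1) [L1,L2,L3,L4,L5,L6] — begin 0,0,0
+L1 (α=1/3) → [68/3, 22, 82/3]
+L2 (α=1/2) → [328/3, 187/2, 200/3]
+L3 (α=2/5) → [382/5, 1553/10, 678/5]
+L4 (α=1/3) → [1679/15, 2818/15, 1916/15]
+L5 (α=1/2) → [1177/15, 3209/15, 1168/15]
+L6 (α=1/2) → [4687/30, 5519/30, 3163/30]
→ [156, 184, 105]


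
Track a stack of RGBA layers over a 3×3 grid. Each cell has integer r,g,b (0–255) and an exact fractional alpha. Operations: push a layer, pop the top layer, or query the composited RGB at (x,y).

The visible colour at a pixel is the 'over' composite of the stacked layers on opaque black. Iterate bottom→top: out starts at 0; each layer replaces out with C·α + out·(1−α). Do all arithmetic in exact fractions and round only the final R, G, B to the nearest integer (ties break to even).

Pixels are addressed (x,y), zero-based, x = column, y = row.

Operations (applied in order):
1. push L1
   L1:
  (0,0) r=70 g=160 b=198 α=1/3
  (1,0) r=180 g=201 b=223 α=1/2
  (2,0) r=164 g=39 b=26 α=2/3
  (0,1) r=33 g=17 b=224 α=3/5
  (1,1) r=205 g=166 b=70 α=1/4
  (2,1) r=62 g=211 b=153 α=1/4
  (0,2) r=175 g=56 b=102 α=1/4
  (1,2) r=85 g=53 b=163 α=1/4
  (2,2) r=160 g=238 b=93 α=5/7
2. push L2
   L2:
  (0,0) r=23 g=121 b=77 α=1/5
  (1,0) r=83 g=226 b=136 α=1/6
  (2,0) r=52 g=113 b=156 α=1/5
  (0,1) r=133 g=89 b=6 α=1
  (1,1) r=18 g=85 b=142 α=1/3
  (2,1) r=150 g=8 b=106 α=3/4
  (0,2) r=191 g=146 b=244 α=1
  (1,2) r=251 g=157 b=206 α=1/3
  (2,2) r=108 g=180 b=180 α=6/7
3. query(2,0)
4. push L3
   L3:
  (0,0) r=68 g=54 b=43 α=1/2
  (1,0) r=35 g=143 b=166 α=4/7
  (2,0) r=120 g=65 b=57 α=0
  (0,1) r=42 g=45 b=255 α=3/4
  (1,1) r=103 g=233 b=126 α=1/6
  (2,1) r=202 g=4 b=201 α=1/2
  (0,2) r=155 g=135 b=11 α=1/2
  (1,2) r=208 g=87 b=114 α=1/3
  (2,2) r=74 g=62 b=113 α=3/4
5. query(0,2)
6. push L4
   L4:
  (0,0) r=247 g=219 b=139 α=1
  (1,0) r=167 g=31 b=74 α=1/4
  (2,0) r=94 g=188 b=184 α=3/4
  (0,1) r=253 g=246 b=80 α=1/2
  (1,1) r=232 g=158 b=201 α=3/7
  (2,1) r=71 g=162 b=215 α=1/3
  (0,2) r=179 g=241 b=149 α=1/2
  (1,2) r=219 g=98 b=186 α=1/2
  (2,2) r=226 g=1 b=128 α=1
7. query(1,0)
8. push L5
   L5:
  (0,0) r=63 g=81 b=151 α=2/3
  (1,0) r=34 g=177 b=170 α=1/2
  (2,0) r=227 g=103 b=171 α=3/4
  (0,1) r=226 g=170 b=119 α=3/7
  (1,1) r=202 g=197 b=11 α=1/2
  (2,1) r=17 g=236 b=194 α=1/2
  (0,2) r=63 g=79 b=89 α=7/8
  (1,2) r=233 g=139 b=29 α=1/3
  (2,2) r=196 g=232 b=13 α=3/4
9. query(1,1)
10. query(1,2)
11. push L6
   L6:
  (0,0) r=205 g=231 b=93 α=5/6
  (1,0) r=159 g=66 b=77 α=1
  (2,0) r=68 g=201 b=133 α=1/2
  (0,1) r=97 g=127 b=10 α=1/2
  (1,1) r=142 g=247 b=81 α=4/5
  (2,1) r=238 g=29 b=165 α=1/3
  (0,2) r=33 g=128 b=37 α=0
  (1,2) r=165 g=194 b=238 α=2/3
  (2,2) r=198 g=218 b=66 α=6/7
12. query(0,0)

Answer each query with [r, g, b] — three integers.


query (2,0) [L1,L2] — begin 0,0,0
L1 α=2/3: [328/3, 26, 52/3]
L2 α=1/5: [1468/15, 217/5, 676/15]
→ [98, 43, 45]

at x=0,y=2 over L1,L2,L3:
L1 α=1/4: [175/4, 14, 51/2]
L2 α=1: [191, 146, 244]
L3 α=1/2: [173, 281/2, 255/2]
= [173, 140, 128]

query (1,0) [L1,L2,L3,L4] — begin 0,0,0
+L1 (α=1/2) → [90, 201/2, 223/2]
+L2 (α=1/6) → [533/6, 1457/12, 1387/12]
+L3 (α=4/7) → [813/14, 535/4, 4043/28]
+L4 (α=1/4) → [4777/56, 1729/16, 14201/112]
= [85, 108, 127]

at x=1,y=1 over L1,L2,L3,L4,L5:
+L1 (α=1/4) → [205/4, 83/2, 35/2]
+L2 (α=1/3) → [241/6, 56, 59]
+L3 (α=1/6) → [1823/36, 171/2, 421/6]
+L4 (α=3/7) → [8087/63, 816/7, 2651/21]
+L5 (α=1/2) → [20813/126, 2195/14, 1441/21]
= [165, 157, 69]

query (1,2) [L1,L2,L3,L4,L5] — begin 0,0,0
L1 α=1/4: [85/4, 53/4, 163/4]
L2 α=1/3: [587/6, 367/6, 575/6]
L3 α=1/3: [1211/9, 628/9, 917/9]
L4 α=1/2: [1591/9, 755/9, 2591/18]
L5 α=1/3: [5279/27, 2761/27, 2852/27]
= [196, 102, 106]

at x=0,y=0 over L1,L2,L3,L4,L5,L6:
L1 α=1/3: [70/3, 160/3, 66]
L2 α=1/5: [349/15, 1003/15, 341/5]
L3 α=1/2: [1369/30, 1813/30, 278/5]
L4 α=1: [247, 219, 139]
L5 α=2/3: [373/3, 127, 147]
L6 α=5/6: [1724/9, 641/3, 102]
→ [192, 214, 102]


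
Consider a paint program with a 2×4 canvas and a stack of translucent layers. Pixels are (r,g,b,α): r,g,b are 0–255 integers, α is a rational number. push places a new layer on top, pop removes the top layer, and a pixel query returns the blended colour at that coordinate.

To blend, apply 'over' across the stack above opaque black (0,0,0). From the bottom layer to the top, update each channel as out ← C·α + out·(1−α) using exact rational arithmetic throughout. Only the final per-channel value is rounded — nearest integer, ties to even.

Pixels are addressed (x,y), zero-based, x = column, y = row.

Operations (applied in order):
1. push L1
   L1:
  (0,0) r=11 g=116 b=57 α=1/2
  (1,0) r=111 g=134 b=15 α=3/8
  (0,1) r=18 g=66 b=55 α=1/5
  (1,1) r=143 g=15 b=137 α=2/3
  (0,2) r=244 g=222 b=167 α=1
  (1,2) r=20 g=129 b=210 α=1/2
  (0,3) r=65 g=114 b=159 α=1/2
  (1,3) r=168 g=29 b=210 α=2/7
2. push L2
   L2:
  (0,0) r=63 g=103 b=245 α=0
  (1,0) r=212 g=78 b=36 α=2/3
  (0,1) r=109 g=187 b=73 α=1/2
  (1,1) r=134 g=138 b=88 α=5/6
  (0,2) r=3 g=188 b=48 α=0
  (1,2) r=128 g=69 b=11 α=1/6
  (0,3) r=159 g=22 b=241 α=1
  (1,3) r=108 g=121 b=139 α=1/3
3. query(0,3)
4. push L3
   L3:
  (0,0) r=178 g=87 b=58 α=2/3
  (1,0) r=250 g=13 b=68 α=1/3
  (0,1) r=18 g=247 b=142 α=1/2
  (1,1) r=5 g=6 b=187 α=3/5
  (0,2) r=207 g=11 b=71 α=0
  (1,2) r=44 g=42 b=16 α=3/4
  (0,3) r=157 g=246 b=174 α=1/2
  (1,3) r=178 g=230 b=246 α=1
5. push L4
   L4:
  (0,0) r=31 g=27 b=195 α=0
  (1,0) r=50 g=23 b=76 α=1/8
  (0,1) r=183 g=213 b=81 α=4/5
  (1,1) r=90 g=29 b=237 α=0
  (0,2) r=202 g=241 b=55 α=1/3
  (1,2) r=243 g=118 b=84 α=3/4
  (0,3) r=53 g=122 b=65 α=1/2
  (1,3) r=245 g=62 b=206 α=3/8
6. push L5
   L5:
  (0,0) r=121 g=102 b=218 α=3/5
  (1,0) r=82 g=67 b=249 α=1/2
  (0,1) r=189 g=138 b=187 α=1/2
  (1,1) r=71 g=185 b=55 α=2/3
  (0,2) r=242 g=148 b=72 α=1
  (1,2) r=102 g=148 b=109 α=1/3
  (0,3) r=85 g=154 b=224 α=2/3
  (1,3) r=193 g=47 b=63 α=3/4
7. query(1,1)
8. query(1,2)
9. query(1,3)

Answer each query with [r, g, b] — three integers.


(0,3) stack=L1,L2; from [0,0,0]:
+L1 (α=1/2) → [65/2, 57, 159/2]
+L2 (α=1) → [159, 22, 241]
→ [159, 22, 241]

at x=1,y=1 over L1,L2,L3,L4,L5:
L1 α=2/3: [286/3, 10, 274/3]
L2 α=5/6: [1148/9, 350/3, 797/9]
L3 α=3/5: [2431/45, 754/15, 6643/45]
L4 α=0: [2431/45, 754/15, 6643/45]
L5 α=2/3: [8821/135, 6304/45, 11593/135]
→ [65, 140, 86]

at x=1,y=2 over L1,L2,L3,L4,L5:
after L1 α=1/2: [10, 129/2, 105]
after L2 α=1/6: [89/3, 261/4, 268/3]
after L3 α=3/4: [485/12, 765/16, 103/3]
after L4 α=3/4: [9233/48, 6429/64, 859/12]
after L5 α=1/3: [11681/72, 11165/96, 1513/18]
→ [162, 116, 84]

(1,3) stack=L1,L2,L3,L4,L5; from [0,0,0]:
after L1 α=2/7: [48, 58/7, 60]
after L2 α=1/3: [68, 321/7, 259/3]
after L3 α=1: [178, 230, 246]
after L4 α=3/8: [1625/8, 167, 231]
after L5 α=3/4: [6257/32, 77, 105]
= [196, 77, 105]


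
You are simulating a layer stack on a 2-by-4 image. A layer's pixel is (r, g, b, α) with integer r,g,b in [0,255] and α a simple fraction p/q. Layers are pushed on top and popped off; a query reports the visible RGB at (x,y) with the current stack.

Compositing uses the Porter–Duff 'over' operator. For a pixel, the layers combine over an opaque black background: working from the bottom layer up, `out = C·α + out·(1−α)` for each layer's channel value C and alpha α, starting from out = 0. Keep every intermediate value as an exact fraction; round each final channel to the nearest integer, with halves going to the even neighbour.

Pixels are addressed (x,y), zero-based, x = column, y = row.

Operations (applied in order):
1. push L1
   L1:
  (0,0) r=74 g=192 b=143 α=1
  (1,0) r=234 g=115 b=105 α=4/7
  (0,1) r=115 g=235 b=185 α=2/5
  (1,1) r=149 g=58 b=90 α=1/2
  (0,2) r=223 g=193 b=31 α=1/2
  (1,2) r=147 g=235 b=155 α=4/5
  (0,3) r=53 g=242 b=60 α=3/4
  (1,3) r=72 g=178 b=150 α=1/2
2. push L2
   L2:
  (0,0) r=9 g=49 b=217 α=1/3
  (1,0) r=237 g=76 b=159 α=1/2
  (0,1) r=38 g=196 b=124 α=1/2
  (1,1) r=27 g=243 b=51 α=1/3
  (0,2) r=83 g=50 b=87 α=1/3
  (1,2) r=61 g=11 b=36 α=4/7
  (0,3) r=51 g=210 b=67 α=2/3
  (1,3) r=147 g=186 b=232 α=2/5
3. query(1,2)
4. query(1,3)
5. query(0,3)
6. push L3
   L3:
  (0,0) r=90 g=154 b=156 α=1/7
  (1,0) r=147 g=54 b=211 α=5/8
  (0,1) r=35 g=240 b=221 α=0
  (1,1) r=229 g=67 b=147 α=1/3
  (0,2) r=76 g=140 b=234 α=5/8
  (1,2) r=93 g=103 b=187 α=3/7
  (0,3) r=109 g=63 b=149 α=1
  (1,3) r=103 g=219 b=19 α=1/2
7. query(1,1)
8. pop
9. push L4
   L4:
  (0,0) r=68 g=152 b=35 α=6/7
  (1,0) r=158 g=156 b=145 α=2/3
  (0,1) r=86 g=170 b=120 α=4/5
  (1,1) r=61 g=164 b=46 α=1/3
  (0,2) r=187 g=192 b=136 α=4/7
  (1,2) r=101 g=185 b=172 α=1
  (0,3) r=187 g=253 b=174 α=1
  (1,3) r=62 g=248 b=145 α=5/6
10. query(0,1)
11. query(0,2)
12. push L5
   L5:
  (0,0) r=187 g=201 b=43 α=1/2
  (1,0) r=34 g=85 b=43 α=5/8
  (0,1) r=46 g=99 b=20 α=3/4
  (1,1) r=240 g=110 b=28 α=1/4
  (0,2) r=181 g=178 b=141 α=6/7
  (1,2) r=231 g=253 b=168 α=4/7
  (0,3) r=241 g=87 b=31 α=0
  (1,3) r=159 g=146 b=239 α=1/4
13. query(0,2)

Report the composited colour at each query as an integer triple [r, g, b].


query (1,2) [L1,L2] — begin 0,0,0
after L1 α=4/5: [588/5, 188, 124]
after L2 α=4/7: [2984/35, 608/7, 516/7]
→ [85, 87, 74]

at x=1,y=3 over L1,L2:
after L1 α=1/2: [36, 89, 75]
after L2 α=2/5: [402/5, 639/5, 689/5]
→ [80, 128, 138]

query (0,3) [L1,L2] — begin 0,0,0
after L1 α=3/4: [159/4, 363/2, 45]
after L2 α=2/3: [189/4, 401/2, 179/3]
= [47, 200, 60]

query (1,1) [L1,L2,L3] — begin 0,0,0
L1 α=1/2: [149/2, 29, 45]
L2 α=1/3: [176/3, 301/3, 47]
L3 α=1/3: [1039/9, 803/9, 241/3]
rounded: [115, 89, 80]

query (0,1) [L1,L2,L4] — begin 0,0,0
L1 α=2/5: [46, 94, 74]
L2 α=1/2: [42, 145, 99]
L4 α=4/5: [386/5, 165, 579/5]
→ [77, 165, 116]

at x=0,y=2 over L1,L2,L4:
after L1 α=1/2: [223/2, 193/2, 31/2]
after L2 α=1/3: [102, 81, 118/3]
after L4 α=4/7: [1054/7, 1011/7, 662/7]
→ [151, 144, 95]

query (0,2) [L1,L2,L4,L5] — begin 0,0,0
+L1 (α=1/2) → [223/2, 193/2, 31/2]
+L2 (α=1/3) → [102, 81, 118/3]
+L4 (α=4/7) → [1054/7, 1011/7, 662/7]
+L5 (α=6/7) → [8656/49, 8487/49, 6584/49]
= [177, 173, 134]


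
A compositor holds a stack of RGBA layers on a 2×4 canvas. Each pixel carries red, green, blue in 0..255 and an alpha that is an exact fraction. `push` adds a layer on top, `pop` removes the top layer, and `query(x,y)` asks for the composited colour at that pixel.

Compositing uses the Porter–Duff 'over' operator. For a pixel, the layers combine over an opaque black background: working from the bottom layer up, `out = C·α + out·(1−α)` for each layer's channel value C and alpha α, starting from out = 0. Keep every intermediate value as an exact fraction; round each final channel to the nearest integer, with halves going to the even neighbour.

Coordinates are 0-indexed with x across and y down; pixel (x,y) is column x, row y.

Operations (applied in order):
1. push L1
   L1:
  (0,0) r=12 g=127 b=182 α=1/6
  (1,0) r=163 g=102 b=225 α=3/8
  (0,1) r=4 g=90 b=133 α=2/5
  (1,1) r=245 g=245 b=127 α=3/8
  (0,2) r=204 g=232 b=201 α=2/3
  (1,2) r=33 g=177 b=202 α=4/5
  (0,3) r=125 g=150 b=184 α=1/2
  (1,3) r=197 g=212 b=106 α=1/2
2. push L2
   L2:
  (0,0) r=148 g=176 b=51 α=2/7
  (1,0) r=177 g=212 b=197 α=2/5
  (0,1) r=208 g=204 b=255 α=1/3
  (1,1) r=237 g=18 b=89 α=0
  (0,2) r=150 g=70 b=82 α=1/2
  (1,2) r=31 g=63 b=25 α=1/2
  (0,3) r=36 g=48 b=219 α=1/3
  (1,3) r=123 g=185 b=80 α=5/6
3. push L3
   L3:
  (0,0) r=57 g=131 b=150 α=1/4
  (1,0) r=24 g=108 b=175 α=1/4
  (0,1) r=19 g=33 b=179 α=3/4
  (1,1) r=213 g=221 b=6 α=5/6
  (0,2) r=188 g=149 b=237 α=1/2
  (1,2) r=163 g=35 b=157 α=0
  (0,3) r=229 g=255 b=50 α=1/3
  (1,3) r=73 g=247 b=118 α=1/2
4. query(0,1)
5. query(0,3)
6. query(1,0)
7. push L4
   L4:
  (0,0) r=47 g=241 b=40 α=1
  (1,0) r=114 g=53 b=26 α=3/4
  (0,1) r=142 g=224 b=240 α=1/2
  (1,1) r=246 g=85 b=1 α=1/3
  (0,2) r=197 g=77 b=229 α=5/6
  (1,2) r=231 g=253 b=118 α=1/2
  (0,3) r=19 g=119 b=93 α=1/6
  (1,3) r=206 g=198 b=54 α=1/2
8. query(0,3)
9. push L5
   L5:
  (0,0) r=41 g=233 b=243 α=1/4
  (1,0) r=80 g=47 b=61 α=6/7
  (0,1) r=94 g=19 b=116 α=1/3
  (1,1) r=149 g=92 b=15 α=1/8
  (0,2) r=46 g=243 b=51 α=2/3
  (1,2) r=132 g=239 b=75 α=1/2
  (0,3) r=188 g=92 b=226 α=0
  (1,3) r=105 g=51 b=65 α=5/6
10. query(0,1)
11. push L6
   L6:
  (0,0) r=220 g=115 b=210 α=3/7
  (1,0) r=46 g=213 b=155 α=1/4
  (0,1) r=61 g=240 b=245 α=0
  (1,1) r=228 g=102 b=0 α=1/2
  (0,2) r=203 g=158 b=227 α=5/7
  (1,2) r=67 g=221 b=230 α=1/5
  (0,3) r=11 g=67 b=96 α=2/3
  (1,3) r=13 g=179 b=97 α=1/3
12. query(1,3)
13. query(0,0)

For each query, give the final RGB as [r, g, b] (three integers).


(0,1) stack=L1,L2,L3; from [0,0,0]:
+L1 (α=2/5) → [8/5, 36, 266/5]
+L2 (α=1/3) → [352/5, 92, 1807/15]
+L3 (α=3/4) → [637/20, 191/4, 4931/30]
= [32, 48, 164]

query (0,3) [L1,L2,L3] — begin 0,0,0
after L1 α=1/2: [125/2, 75, 92]
after L2 α=1/3: [161/3, 66, 403/3]
after L3 α=1/3: [1009/9, 129, 956/9]
= [112, 129, 106]

(1,0) stack=L1,L2,L3; from [0,0,0]:
L1 α=3/8: [489/8, 153/4, 675/8]
L2 α=2/5: [4299/40, 431/4, 5177/40]
L3 α=1/4: [13857/160, 1725/16, 22531/160]
rounded: [87, 108, 141]

query (0,3) [L1,L2,L3,L4] — begin 0,0,0
after L1 α=1/2: [125/2, 75, 92]
after L2 α=1/3: [161/3, 66, 403/3]
after L3 α=1/3: [1009/9, 129, 956/9]
after L4 α=1/6: [2608/27, 382/3, 5617/54]
= [97, 127, 104]

query (0,1) [L1,L2,L3,L4,L5] — begin 0,0,0
L1 α=2/5: [8/5, 36, 266/5]
L2 α=1/3: [352/5, 92, 1807/15]
L3 α=3/4: [637/20, 191/4, 4931/30]
L4 α=1/2: [3477/40, 1087/8, 12131/60]
L5 α=1/3: [5357/60, 1163/12, 15611/90]
rounded: [89, 97, 173]

at x=1,y=3 over L1,L2,L3,L4,L5,L6:
after L1 α=1/2: [197/2, 106, 53]
after L2 α=5/6: [1427/12, 1031/6, 151/2]
after L3 α=1/2: [2303/24, 2513/12, 387/4]
after L4 α=1/2: [7247/48, 4889/24, 603/8]
after L5 α=5/6: [32447/288, 11009/144, 3203/48]
after L6 α=1/3: [34319/432, 23897/216, 5531/72]
rounded: [79, 111, 77]

query (0,0) [L1,L2,L3,L4,L5,L6] — begin 0,0,0
L1 α=1/6: [2, 127/6, 91/3]
L2 α=2/7: [306/7, 2747/42, 761/21]
L3 α=1/4: [1317/28, 4581/56, 1811/28]
L4 α=1: [47, 241, 40]
L5 α=1/4: [91/2, 239, 363/4]
L6 α=3/7: [842/7, 1301/7, 993/7]
= [120, 186, 142]


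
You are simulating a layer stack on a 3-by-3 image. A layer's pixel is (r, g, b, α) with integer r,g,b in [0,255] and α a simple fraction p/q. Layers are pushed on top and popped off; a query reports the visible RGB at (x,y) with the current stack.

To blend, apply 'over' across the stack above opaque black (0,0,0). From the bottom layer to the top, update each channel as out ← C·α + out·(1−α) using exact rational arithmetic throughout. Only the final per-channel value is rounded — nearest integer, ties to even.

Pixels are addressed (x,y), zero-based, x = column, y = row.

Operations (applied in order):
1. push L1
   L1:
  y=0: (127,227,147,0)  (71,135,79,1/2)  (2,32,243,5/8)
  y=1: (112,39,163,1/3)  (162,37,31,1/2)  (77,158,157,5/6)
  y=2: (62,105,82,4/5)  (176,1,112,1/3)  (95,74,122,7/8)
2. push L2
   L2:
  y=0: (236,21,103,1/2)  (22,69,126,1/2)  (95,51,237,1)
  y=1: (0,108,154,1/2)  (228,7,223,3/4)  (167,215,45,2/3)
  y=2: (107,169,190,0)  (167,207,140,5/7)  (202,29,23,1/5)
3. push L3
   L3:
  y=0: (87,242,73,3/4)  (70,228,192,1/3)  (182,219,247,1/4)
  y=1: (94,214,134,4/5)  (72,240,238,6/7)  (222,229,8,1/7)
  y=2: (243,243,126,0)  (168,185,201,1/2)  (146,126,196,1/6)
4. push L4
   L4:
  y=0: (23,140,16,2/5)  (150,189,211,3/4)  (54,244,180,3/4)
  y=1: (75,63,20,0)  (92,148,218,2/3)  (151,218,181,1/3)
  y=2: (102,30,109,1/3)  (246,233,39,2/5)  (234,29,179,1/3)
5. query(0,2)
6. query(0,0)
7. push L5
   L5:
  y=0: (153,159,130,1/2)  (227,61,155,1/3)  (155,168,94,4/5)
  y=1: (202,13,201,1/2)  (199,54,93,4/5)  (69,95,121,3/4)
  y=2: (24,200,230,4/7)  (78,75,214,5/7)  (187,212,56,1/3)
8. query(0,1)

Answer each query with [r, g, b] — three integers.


query (0,2) [L1,L2,L3,L4] — begin 0,0,0
after L1 α=4/5: [248/5, 84, 328/5]
after L2 α=0: [248/5, 84, 328/5]
after L3 α=0: [248/5, 84, 328/5]
after L4 α=1/3: [1006/15, 66, 1201/15]
rounded: [67, 66, 80]

(0,0) stack=L1,L2,L3,L4; from [0,0,0]:
L1 α=0: [0, 0, 0]
L2 α=1/2: [118, 21/2, 103/2]
L3 α=3/4: [379/4, 1473/8, 541/8]
L4 α=2/5: [1321/20, 6659/40, 1879/40]
→ [66, 166, 47]

at x=0,y=1 over L1,L2,L3,L4,L5:
after L1 α=1/3: [112/3, 13, 163/3]
after L2 α=1/2: [56/3, 121/2, 625/6]
after L3 α=4/5: [1184/15, 1833/10, 3841/30]
after L4 α=0: [1184/15, 1833/10, 3841/30]
after L5 α=1/2: [2107/15, 1963/20, 9871/60]
→ [140, 98, 165]


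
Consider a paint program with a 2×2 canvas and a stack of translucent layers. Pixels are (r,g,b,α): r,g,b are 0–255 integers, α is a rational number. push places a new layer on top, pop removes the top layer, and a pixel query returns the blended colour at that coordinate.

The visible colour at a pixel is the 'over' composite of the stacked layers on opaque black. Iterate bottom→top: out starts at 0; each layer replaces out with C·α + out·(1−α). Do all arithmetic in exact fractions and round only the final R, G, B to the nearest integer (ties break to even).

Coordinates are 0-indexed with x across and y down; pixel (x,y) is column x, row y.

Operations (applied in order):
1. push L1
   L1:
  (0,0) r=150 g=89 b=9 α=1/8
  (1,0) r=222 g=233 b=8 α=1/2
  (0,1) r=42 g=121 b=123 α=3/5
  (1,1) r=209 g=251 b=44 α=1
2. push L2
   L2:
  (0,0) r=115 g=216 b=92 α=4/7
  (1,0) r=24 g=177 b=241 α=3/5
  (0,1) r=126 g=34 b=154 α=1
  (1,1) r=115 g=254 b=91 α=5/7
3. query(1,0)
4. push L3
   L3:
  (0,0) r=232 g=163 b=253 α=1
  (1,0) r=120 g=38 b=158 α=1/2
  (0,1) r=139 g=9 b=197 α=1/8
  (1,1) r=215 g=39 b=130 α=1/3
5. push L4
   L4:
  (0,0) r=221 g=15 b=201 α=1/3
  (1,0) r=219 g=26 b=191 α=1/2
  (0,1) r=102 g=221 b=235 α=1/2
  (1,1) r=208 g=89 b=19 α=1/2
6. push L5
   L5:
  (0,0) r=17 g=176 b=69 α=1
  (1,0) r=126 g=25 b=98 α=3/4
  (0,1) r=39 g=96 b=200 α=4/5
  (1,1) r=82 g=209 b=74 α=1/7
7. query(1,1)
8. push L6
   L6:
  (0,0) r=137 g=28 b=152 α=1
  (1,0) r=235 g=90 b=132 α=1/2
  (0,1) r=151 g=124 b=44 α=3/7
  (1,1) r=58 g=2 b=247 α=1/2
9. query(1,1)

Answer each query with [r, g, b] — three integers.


query (1,0) [L1,L2] — begin 0,0,0
after L1 α=1/2: [111, 233/2, 4]
after L2 α=3/5: [294/5, 764/5, 731/5]
rounded: [59, 153, 146]

query (1,1) [L1,L2,L3,L4,L5] — begin 0,0,0
+L1 (α=1) → [209, 251, 44]
+L2 (α=5/7) → [993/7, 1772/7, 543/7]
+L3 (α=1/3) → [3491/21, 3817/21, 1996/21]
+L4 (α=1/2) → [7859/42, 2843/21, 2395/42]
+L5 (α=1/7) → [8433/49, 7149/49, 2913/49]
→ [172, 146, 59]

query (1,1) [L1,L2,L3,L4,L5,L6] — begin 0,0,0
+L1 (α=1) → [209, 251, 44]
+L2 (α=5/7) → [993/7, 1772/7, 543/7]
+L3 (α=1/3) → [3491/21, 3817/21, 1996/21]
+L4 (α=1/2) → [7859/42, 2843/21, 2395/42]
+L5 (α=1/7) → [8433/49, 7149/49, 2913/49]
+L6 (α=1/2) → [11275/98, 7247/98, 7508/49]
→ [115, 74, 153]


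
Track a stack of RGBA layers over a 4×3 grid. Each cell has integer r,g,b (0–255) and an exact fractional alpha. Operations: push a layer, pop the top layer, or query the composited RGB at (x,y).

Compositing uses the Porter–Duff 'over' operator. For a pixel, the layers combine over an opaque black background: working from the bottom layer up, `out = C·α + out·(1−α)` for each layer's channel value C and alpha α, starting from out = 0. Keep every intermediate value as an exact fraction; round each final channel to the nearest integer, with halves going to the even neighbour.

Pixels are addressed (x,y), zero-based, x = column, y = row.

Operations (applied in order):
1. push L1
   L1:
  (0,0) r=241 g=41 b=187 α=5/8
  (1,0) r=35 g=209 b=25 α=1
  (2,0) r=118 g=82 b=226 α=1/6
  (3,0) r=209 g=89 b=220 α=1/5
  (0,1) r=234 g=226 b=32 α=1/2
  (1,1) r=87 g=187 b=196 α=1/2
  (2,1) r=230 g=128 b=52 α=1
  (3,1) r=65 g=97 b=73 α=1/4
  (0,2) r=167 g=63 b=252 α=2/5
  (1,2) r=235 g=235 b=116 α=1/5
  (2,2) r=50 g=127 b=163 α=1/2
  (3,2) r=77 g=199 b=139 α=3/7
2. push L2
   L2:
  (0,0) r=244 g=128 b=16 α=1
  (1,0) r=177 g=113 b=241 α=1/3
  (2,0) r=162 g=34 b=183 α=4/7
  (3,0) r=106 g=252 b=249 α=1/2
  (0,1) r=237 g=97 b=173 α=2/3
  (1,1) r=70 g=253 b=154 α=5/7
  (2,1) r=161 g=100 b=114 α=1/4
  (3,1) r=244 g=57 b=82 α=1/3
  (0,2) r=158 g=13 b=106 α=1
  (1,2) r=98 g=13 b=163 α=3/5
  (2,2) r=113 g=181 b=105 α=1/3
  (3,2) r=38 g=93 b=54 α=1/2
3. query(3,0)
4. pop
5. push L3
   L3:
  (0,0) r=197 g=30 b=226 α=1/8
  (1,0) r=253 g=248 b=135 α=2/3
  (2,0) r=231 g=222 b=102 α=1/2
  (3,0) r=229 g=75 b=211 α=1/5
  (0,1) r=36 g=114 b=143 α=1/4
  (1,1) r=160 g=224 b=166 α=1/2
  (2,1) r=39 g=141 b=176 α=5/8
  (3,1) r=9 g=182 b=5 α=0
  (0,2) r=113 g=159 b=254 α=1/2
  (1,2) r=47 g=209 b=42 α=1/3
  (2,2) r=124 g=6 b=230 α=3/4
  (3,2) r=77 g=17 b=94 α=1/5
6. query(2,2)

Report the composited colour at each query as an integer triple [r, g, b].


query (3,0) [L1,L2] — begin 0,0,0
after L1 α=1/5: [209/5, 89/5, 44]
after L2 α=1/2: [739/10, 1349/10, 293/2]
= [74, 135, 146]

at x=2,y=2 over L1,L3:
+L1 (α=1/2) → [25, 127/2, 163/2]
+L3 (α=3/4) → [397/4, 163/8, 1543/8]
→ [99, 20, 193]


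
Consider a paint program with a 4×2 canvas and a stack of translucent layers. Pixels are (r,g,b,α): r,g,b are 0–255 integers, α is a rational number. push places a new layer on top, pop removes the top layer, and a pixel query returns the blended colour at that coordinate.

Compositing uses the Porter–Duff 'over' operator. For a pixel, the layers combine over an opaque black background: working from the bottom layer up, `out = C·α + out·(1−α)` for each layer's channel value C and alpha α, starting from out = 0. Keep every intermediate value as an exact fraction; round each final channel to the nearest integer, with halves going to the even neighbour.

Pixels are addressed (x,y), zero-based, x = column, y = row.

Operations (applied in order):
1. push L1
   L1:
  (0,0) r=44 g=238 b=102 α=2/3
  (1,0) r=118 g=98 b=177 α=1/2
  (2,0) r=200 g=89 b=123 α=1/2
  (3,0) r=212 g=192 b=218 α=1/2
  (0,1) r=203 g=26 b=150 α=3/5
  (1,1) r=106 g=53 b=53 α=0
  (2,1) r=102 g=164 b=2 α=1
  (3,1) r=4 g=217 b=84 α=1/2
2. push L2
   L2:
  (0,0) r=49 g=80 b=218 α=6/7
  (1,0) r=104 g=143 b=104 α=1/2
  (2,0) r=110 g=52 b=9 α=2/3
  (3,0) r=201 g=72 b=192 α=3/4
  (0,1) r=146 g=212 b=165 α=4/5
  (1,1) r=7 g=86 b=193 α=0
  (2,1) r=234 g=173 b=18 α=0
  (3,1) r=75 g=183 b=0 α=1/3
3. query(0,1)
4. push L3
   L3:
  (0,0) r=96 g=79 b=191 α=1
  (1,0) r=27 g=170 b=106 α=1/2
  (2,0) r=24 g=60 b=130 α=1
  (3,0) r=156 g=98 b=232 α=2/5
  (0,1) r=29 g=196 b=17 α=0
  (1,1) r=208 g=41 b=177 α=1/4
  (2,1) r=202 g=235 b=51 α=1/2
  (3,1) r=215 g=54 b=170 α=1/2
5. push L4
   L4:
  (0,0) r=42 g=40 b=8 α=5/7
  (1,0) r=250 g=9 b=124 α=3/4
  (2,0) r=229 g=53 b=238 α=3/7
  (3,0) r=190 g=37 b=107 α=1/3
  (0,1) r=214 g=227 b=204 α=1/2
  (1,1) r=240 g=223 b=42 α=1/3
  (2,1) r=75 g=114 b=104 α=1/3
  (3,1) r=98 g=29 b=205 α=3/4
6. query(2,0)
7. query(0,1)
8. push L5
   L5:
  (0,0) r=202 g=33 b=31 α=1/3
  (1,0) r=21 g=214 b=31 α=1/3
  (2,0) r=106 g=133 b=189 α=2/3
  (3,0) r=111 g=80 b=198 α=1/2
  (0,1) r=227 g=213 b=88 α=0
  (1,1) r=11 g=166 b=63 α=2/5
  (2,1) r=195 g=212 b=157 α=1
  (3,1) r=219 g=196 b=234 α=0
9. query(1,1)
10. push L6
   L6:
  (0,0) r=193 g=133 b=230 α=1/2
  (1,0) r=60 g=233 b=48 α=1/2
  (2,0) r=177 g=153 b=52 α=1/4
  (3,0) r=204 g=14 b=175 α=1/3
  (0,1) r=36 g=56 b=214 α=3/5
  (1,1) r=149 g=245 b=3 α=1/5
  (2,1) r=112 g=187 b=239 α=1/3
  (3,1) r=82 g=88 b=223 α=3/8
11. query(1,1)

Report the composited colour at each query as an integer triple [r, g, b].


query (0,1) [L1,L2] — begin 0,0,0
+L1 (α=3/5) → [609/5, 78/5, 90]
+L2 (α=4/5) → [3529/25, 4318/25, 150]
= [141, 173, 150]

at x=2,y=0 over L1,L2,L3,L4:
+L1 (α=1/2) → [100, 89/2, 123/2]
+L2 (α=2/3) → [320/3, 99/2, 53/2]
+L3 (α=1) → [24, 60, 130]
+L4 (α=3/7) → [783/7, 57, 1234/7]
rounded: [112, 57, 176]

query (0,1) [L1,L2,L3,L4] — begin 0,0,0
L1 α=3/5: [609/5, 78/5, 90]
L2 α=4/5: [3529/25, 4318/25, 150]
L3 α=0: [3529/25, 4318/25, 150]
L4 α=1/2: [8879/50, 9993/50, 177]
= [178, 200, 177]

at x=1,y=1 over L1,L2,L3,L4,L5:
+L1 (α=0) → [0, 0, 0]
+L2 (α=0) → [0, 0, 0]
+L3 (α=1/4) → [52, 41/4, 177/4]
+L4 (α=1/3) → [344/3, 487/6, 87/2]
+L5 (α=2/5) → [366/5, 1151/10, 513/10]
→ [73, 115, 51]

at x=1,y=1 over L1,L2,L3,L4,L5,L6:
L1 α=0: [0, 0, 0]
L2 α=0: [0, 0, 0]
L3 α=1/4: [52, 41/4, 177/4]
L4 α=1/3: [344/3, 487/6, 87/2]
L5 α=2/5: [366/5, 1151/10, 513/10]
L6 α=1/5: [2209/25, 3527/25, 1041/25]
rounded: [88, 141, 42]


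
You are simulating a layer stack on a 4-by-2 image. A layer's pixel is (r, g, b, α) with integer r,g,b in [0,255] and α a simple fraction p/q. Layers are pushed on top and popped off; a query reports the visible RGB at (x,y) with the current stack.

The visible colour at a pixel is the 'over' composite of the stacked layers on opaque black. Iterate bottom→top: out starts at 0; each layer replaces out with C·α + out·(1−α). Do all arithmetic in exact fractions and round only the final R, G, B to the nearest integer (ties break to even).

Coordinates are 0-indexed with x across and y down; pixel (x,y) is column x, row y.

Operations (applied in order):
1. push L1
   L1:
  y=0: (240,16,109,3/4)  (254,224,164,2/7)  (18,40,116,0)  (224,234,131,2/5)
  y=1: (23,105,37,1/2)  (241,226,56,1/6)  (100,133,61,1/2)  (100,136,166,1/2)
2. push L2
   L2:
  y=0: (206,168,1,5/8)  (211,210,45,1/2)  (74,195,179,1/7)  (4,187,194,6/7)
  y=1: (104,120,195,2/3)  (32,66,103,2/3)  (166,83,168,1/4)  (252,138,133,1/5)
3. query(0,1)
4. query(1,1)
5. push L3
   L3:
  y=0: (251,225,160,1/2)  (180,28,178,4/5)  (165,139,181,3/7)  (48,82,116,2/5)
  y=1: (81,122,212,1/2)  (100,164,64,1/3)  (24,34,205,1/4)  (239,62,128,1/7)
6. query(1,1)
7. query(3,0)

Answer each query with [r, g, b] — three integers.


(0,1) stack=L1,L2; from [0,0,0]:
+L1 (α=1/2) → [23/2, 105/2, 37/2]
+L2 (α=2/3) → [439/6, 195/2, 817/6]
→ [73, 98, 136]

at x=1,y=1 over L1,L2:
+L1 (α=1/6) → [241/6, 113/3, 28/3]
+L2 (α=2/3) → [625/18, 509/9, 646/9]
rounded: [35, 57, 72]

(1,1) stack=L1,L2,L3; from [0,0,0]:
L1 α=1/6: [241/6, 113/3, 28/3]
L2 α=2/3: [625/18, 509/9, 646/9]
L3 α=1/3: [1525/27, 2494/27, 1868/27]
= [56, 92, 69]

(3,0) stack=L1,L2,L3; from [0,0,0]:
after L1 α=2/5: [448/5, 468/5, 262/5]
after L2 α=6/7: [568/35, 6078/35, 6082/35]
after L3 α=2/5: [5064/175, 23974/175, 26366/175]
→ [29, 137, 151]
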